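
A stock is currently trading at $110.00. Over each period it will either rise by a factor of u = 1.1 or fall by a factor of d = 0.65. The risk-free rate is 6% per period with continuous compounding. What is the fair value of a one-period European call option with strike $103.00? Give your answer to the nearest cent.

Risk-neutral probability p = (e^0.06 − 0.65)/(1.1 − 0.65) = 0.4118/0.4500 = 0.9152
Terminal stock prices: S_u = 121, S_d = 71.5
Terminal payoffs (S − K): max(18, 0) = 18, max(-31.5, 0) = 0
Node 0 (S = 110): V_0 = e^(−0.06)·[0.9152·18.0000 + 0.0848·0.0000] = 15.5141

$15.51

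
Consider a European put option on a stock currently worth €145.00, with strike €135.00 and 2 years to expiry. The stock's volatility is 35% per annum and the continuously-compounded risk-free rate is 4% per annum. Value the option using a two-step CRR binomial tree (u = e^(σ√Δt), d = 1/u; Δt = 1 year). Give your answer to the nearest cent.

€16.30

CRR parameters: u = e^(σ√Δt) = e^(0.35·√1) = 1.4191, d = 1/u = 0.7047
Per-period rate: rΔt = 0.04·1 = 0.04, so R = e^0.04 = 1.0408
Risk-neutral probability p = (e^0.04 − 0.7047)/(1.4191 − 0.7047) = 0.3361/0.7144 = 0.4705
Terminal stock prices: S_uu = 292, S_ud = 145, S_dd = 72
Terminal payoffs (K − S): max(-157, 0) = 0, max(-10, 0) = 0, max(63, 0) = 63
Node u (S = 205.8): V_u = e^(−0.04)·[0.4705·0.0000 + 0.5295·0.0000] = 0.0000
Node d (S = 102.2): V_d = e^(−0.04)·[0.4705·0.0000 + 0.5295·62.9951] = 32.0474
Node 0 (S = 145): V_0 = e^(−0.04)·[0.4705·0.0000 + 0.5295·32.0474] = 16.3034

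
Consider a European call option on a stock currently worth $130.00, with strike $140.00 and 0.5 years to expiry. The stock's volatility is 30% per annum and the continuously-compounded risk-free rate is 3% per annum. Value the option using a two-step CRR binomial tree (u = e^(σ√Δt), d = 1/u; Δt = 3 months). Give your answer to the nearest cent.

$8.31

CRR parameters: u = e^(σ√Δt) = e^(0.3·√0.25) = 1.1618, d = 1/u = 0.8607
Per-period rate: rΔt = 0.03·0.25 = 0.0075, so R = e^0.0075 = 1.0075
Risk-neutral probability p = (e^0.0075 − 0.8607)/(1.1618 − 0.8607) = 0.1468/0.3011 = 0.4876
Terminal stock prices: S_uu = 175.5, S_ud = 130, S_dd = 96.31
Terminal payoffs (S − K): max(35.48, 0) = 35.48, max(-10, 0) = 0, max(-43.69, 0) = 0
Node u (S = 151): V_u = e^(−0.0075)·[0.4876·35.4816 + 0.5124·0.0000] = 17.1705
Node d (S = 111.9): V_d = e^(−0.0075)·[0.4876·0.0000 + 0.5124·0.0000] = 0.0000
Node 0 (S = 130): V_0 = e^(−0.0075)·[0.4876·17.1705 + 0.5124·0.0000] = 8.3093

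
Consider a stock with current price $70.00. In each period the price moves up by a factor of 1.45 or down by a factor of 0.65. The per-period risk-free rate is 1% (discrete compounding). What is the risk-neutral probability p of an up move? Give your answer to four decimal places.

p = 0.4500

Risk-neutral probability p = (1 + 0.01 − 0.65)/(1.45 − 0.65) = 0.3600/0.8000 = 0.4500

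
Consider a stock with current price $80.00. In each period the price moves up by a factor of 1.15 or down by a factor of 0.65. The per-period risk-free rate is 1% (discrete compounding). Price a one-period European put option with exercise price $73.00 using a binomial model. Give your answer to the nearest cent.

$5.82

Risk-neutral probability p = (1 + 0.01 − 0.65)/(1.15 − 0.65) = 0.3600/0.5000 = 0.7200
Terminal stock prices: S_u = 92, S_d = 52
Terminal payoffs (K − S): max(-19, 0) = 0, max(21, 0) = 21
Node 0 (S = 80): V_0 = 1/1.01·[0.7200·0.0000 + 0.2800·21.0000] = 5.8218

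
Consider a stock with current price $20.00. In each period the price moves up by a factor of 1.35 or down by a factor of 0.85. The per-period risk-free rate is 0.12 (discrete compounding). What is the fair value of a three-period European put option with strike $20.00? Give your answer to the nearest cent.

Risk-neutral probability p = (1 + 0.12 − 0.85)/(1.35 − 0.85) = 0.2700/0.5000 = 0.5400
Terminal stock prices: S_uuu = 49.21, S_uud = 30.98, S_udd = 19.51, S_ddd = 12.28
Terminal payoffs (K − S): max(-29.21, 0) = 0, max(-10.98, 0) = 0, max(0.4925, 0) = 0.4925, max(7.718, 0) = 7.718
Node uu (S = 36.45): V_uu = 1/1.12·[0.5400·0.0000 + 0.4600·0.0000] = 0.0000
Node ud (S = 22.95): V_ud = 1/1.12·[0.5400·0.0000 + 0.4600·0.4925] = 0.2023
Node dd (S = 14.45): V_dd = 1/1.12·[0.5400·0.4925 + 0.4600·7.7175] = 3.4071
Node u (S = 27): V_u = 1/1.12·[0.5400·0.0000 + 0.4600·0.2023] = 0.0831
Node d (S = 17): V_d = 1/1.12·[0.5400·0.2023 + 0.4600·3.4071] = 1.4969
Node 0 (S = 20): V_0 = 1/1.12·[0.5400·0.0831 + 0.4600·1.4969] = 0.6548

$0.65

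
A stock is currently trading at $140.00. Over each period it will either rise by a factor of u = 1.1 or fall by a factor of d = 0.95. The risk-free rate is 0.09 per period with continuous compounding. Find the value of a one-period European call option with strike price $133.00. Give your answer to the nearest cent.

$18.45

Risk-neutral probability p = (e^0.09 − 0.95)/(1.1 − 0.95) = 0.1442/0.1500 = 0.9612
Terminal stock prices: S_u = 154, S_d = 133
Terminal payoffs (S − K): max(21, 0) = 21, max(0, 0) = 0
Node 0 (S = 140): V_0 = e^(−0.09)·[0.9612·21.0000 + 0.0388·0.0000] = 18.4472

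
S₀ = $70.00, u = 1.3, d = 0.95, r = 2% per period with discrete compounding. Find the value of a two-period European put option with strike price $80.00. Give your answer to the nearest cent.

Risk-neutral probability p = (1 + 0.02 − 0.95)/(1.3 − 0.95) = 0.0700/0.3500 = 0.2000
Terminal stock prices: S_uu = 118.3, S_ud = 86.45, S_dd = 63.17
Terminal payoffs (K − S): max(-38.3, 0) = 0, max(-6.45, 0) = 0, max(16.83, 0) = 16.83
Node u (S = 91): V_u = 1/1.02·[0.2000·0.0000 + 0.8000·0.0000] = 0.0000
Node d (S = 66.5): V_d = 1/1.02·[0.2000·0.0000 + 0.8000·16.8250] = 13.1961
Node 0 (S = 70): V_0 = 1/1.02·[0.2000·0.0000 + 0.8000·13.1961] = 10.3499

$10.35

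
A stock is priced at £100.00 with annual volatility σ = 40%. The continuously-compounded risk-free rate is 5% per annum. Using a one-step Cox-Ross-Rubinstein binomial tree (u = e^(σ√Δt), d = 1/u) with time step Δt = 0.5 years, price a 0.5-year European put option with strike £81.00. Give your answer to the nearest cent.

£2.89

CRR parameters: u = e^(σ√Δt) = e^(0.4·√0.5) = 1.3269, d = 1/u = 0.7536
Per-period rate: rΔt = 0.05·0.5 = 0.025, so R = e^0.025 = 1.0253
Risk-neutral probability p = (e^0.025 − 0.7536)/(1.3269 − 0.7536) = 0.2717/0.5733 = 0.4739
Terminal stock prices: S_u = 132.7, S_d = 75.36
Terminal payoffs (K − S): max(-51.69, 0) = 0, max(5.636, 0) = 5.636
Node 0 (S = 100): V_0 = e^(−0.025)·[0.4739·0.0000 + 0.5261·5.6362] = 2.8919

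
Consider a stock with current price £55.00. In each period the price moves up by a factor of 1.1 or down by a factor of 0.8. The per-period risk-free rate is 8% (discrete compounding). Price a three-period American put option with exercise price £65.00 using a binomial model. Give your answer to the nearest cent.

Risk-neutral probability p = (1 + 0.08 − 0.8)/(1.1 − 0.8) = 0.2800/0.3000 = 0.9333
Terminal stock prices: S_uuu = 73.21, S_uud = 53.24, S_udd = 38.72, S_ddd = 28.16
Terminal payoffs (K − S): max(-8.205, 0) = 0, max(11.76, 0) = 11.76, max(26.28, 0) = 26.28, max(36.84, 0) = 36.84
Node uu (S = 66.55): continuation = 1/1.08·[0.9333·0.0000 + 0.0667·11.7600] = 0.7259; exercise value = 0.0000 ≤ continuation, so V_uu = 0.7259
Node ud (S = 48.4): continuation = 1/1.08·[0.9333·11.7600 + 0.0667·26.2800] = 11.7852; exercise value = 16.6000 > continuation, so V_ud = 16.6000 (exercise)
Node dd (S = 35.2): continuation = 1/1.08·[0.9333·26.2800 + 0.0667·36.8400] = 24.9852; exercise value = 29.8000 > continuation, so V_dd = 29.8000 (exercise)
Node u (S = 60.5): continuation = 1/1.08·[0.9333·0.7259 + 0.0667·16.6000] = 1.6520; exercise value = 4.5000 > continuation, so V_u = 4.5000 (exercise)
Node d (S = 44): continuation = 1/1.08·[0.9333·16.6000 + 0.0667·29.8000] = 16.1852; exercise value = 21.0000 > continuation, so V_d = 21.0000 (exercise)
Node 0 (S = 55): continuation = 1/1.08·[0.9333·4.5000 + 0.0667·21.0000] = 5.1852; exercise value = 10.0000 > continuation, so V_0 = 10.0000 (exercise)

£10.00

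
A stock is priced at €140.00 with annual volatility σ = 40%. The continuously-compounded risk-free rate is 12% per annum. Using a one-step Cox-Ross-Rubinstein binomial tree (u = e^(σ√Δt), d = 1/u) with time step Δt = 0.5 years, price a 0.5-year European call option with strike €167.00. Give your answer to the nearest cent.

CRR parameters: u = e^(σ√Δt) = e^(0.4·√0.5) = 1.3269, d = 1/u = 0.7536
Per-period rate: rΔt = 0.12·0.5 = 0.06, so R = e^0.06 = 1.0618
Risk-neutral probability p = (e^0.06 − 0.7536)/(1.3269 − 0.7536) = 0.3082/0.5733 = 0.5376
Terminal stock prices: S_u = 185.8, S_d = 105.5
Terminal payoffs (S − K): max(18.77, 0) = 18.77, max(-61.49, 0) = 0
Node 0 (S = 140): V_0 = e^(−0.06)·[0.5376·18.7655 + 0.4624·0.0000] = 9.5013

€9.50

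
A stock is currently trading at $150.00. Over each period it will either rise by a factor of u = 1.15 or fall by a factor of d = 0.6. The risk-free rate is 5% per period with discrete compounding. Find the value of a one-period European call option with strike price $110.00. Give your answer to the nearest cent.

$48.70

Risk-neutral probability p = (1 + 0.05 − 0.6)/(1.15 − 0.6) = 0.4500/0.5500 = 0.8182
Terminal stock prices: S_u = 172.5, S_d = 90
Terminal payoffs (S − K): max(62.5, 0) = 62.5, max(-20, 0) = 0
Node 0 (S = 150): V_0 = 1/1.05·[0.8182·62.5000 + 0.1818·0.0000] = 48.7013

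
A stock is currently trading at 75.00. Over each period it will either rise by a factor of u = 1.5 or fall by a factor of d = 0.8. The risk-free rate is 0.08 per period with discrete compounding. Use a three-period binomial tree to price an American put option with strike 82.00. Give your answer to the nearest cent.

13.37

Risk-neutral probability p = (1 + 0.08 − 0.8)/(1.5 − 0.8) = 0.2800/0.7000 = 0.4000
Terminal stock prices: S_uuu = 253.1, S_uud = 135, S_udd = 72, S_ddd = 38.4
Terminal payoffs (K − S): max(-171.1, 0) = 0, max(-53, 0) = 0, max(10, 0) = 10, max(43.6, 0) = 43.6
Node uu (S = 168.8): continuation = 1/1.08·[0.4000·0.0000 + 0.6000·0.0000] = 0.0000; exercise value = 0.0000 ≤ continuation, so V_uu = 0.0000
Node ud (S = 90): continuation = 1/1.08·[0.4000·0.0000 + 0.6000·10.0000] = 5.5556; exercise value = 0.0000 ≤ continuation, so V_ud = 5.5556
Node dd (S = 48): continuation = 1/1.08·[0.4000·10.0000 + 0.6000·43.6000] = 27.9259; exercise value = 34.0000 > continuation, so V_dd = 34.0000 (exercise)
Node u (S = 112.5): continuation = 1/1.08·[0.4000·0.0000 + 0.6000·5.5556] = 3.0864; exercise value = 0.0000 ≤ continuation, so V_u = 3.0864
Node d (S = 60): continuation = 1/1.08·[0.4000·5.5556 + 0.6000·34.0000] = 20.9465; exercise value = 22.0000 > continuation, so V_d = 22.0000 (exercise)
Node 0 (S = 75): continuation = 1/1.08·[0.4000·3.0864 + 0.6000·22.0000] = 13.3653; exercise value = 7.0000 ≤ continuation, so V_0 = 13.3653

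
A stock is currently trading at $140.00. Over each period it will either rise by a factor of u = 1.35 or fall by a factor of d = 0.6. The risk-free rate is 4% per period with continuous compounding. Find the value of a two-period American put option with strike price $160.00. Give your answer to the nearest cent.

$40.53

Risk-neutral probability p = (e^0.04 − 0.6)/(1.35 − 0.6) = 0.4408/0.7500 = 0.5877
Terminal stock prices: S_uu = 255.2, S_ud = 113.4, S_dd = 50.4
Terminal payoffs (K − S): max(-95.15, 0) = 0, max(46.6, 0) = 46.6, max(109.6, 0) = 109.6
Node u (S = 189): continuation = e^(−0.04)·[0.5877·0.0000 + 0.4123·46.6000] = 18.4577; exercise value = 0.0000 ≤ continuation, so V_u = 18.4577
Node d (S = 84): continuation = e^(−0.04)·[0.5877·46.6000 + 0.4123·109.6000] = 69.7263; exercise value = 76.0000 > continuation, so V_d = 76.0000 (exercise)
Node 0 (S = 140): continuation = e^(−0.04)·[0.5877·18.4577 + 0.4123·76.0000] = 40.5257; exercise value = 20.0000 ≤ continuation, so V_0 = 40.5257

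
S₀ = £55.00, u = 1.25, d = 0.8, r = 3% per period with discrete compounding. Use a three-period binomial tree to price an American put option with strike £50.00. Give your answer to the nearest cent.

£4.68

Risk-neutral probability p = (1 + 0.03 − 0.8)/(1.25 − 0.8) = 0.2300/0.4500 = 0.5111
Terminal stock prices: S_uuu = 107.4, S_uud = 68.75, S_udd = 44, S_ddd = 28.16
Terminal payoffs (K − S): max(-57.42, 0) = 0, max(-18.75, 0) = 0, max(6, 0) = 6, max(21.84, 0) = 21.84
Node uu (S = 85.94): continuation = 1/1.03·[0.5111·0.0000 + 0.4889·0.0000] = 0.0000; exercise value = 0.0000 ≤ continuation, so V_uu = 0.0000
Node ud (S = 55): continuation = 1/1.03·[0.5111·0.0000 + 0.4889·6.0000] = 2.8479; exercise value = 0.0000 ≤ continuation, so V_ud = 2.8479
Node dd (S = 35.2): continuation = 1/1.03·[0.5111·6.0000 + 0.4889·21.8400] = 13.3437; exercise value = 14.8000 > continuation, so V_dd = 14.8000 (exercise)
Node u (S = 68.75): continuation = 1/1.03·[0.5111·0.0000 + 0.4889·2.8479] = 1.3518; exercise value = 0.0000 ≤ continuation, so V_u = 1.3518
Node d (S = 44): continuation = 1/1.03·[0.5111·2.8479 + 0.4889·14.8000] = 8.4380; exercise value = 6.0000 ≤ continuation, so V_d = 8.4380
Node 0 (S = 55): continuation = 1/1.03·[0.5111·1.3518 + 0.4889·8.4380] = 4.6759; exercise value = 0.0000 ≤ continuation, so V_0 = 4.6759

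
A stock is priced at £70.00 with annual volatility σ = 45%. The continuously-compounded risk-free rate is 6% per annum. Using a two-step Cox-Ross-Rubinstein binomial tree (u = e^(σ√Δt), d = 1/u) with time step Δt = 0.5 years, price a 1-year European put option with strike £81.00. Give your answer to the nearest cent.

CRR parameters: u = e^(σ√Δt) = e^(0.45·√0.5) = 1.3746, d = 1/u = 0.7275
Per-period rate: rΔt = 0.06·0.5 = 0.03, so R = e^0.03 = 1.0305
Risk-neutral probability p = (e^0.03 − 0.7275)/(1.3746 − 0.7275) = 0.3030/0.6472 = 0.4682
Terminal stock prices: S_uu = 132.3, S_ud = 70, S_dd = 37.04
Terminal payoffs (K − S): max(-51.28, 0) = 0, max(11, 0) = 11, max(43.96, 0) = 43.96
Node u (S = 96.23): V_u = e^(−0.03)·[0.4682·0.0000 + 0.5318·11.0000] = 5.6772
Node d (S = 50.92): V_d = e^(−0.03)·[0.4682·11.0000 + 0.5318·43.9563] = 27.6840
Node 0 (S = 70): V_0 = e^(−0.03)·[0.4682·5.6772 + 0.5318·27.6840] = 16.8674

£16.87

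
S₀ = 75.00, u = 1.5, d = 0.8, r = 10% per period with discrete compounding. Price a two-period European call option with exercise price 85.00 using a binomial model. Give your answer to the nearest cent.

Risk-neutral probability p = (1 + 0.1 − 0.8)/(1.5 − 0.8) = 0.3000/0.7000 = 0.4286
Terminal stock prices: S_uu = 168.8, S_ud = 90, S_dd = 48
Terminal payoffs (S − K): max(83.75, 0) = 83.75, max(5, 0) = 5, max(-37, 0) = 0
Node u (S = 112.5): V_u = 1/1.1·[0.4286·83.7500 + 0.5714·5.0000] = 35.2273
Node d (S = 60): V_d = 1/1.1·[0.4286·5.0000 + 0.5714·0.0000] = 1.9481
Node 0 (S = 75): V_0 = 1/1.1·[0.4286·35.2273 + 0.5714·1.9481] = 14.7369

14.74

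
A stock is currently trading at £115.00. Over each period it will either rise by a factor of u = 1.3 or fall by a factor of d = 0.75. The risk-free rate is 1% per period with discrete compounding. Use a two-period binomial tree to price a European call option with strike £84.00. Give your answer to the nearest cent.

Risk-neutral probability p = (1 + 0.01 − 0.75)/(1.3 − 0.75) = 0.2600/0.5500 = 0.4727
Terminal stock prices: S_uu = 194.4, S_ud = 112.1, S_dd = 64.69
Terminal payoffs (S − K): max(110.4, 0) = 110.4, max(28.12, 0) = 28.12, max(-19.31, 0) = 0
Node u (S = 149.5): V_u = 1/1.01·[0.4727·110.3500 + 0.5273·28.1250] = 66.3317
Node d (S = 86.25): V_d = 1/1.01·[0.4727·28.1250 + 0.5273·0.0000] = 13.1638
Node 0 (S = 115): V_0 = 1/1.01·[0.4727·66.3317 + 0.5273·13.1638] = 37.9185

£37.92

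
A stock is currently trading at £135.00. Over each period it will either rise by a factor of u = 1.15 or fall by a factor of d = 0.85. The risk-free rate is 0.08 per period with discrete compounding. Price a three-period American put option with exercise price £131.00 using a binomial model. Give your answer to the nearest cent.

£4.13

Risk-neutral probability p = (1 + 0.08 − 0.85)/(1.15 − 0.85) = 0.2300/0.3000 = 0.7667
Terminal stock prices: S_uuu = 205.3, S_uud = 151.8, S_udd = 112.2, S_ddd = 82.91
Terminal payoffs (K − S): max(-74.32, 0) = 0, max(-20.76, 0) = 0, max(18.83, 0) = 18.83, max(48.09, 0) = 48.09
Node uu (S = 178.5): continuation = 1/1.08·[0.7667·0.0000 + 0.2333·0.0000] = 0.0000; exercise value = 0.0000 ≤ continuation, so V_uu = 0.0000
Node ud (S = 132): continuation = 1/1.08·[0.7667·0.0000 + 0.2333·18.8319] = 4.0686; exercise value = 0.0000 ≤ continuation, so V_ud = 4.0686
Node dd (S = 97.54): continuation = 1/1.08·[0.7667·18.8319 + 0.2333·48.0931] = 23.7588; exercise value = 33.4625 > continuation, so V_dd = 33.4625 (exercise)
Node u (S = 155.2): continuation = 1/1.08·[0.7667·0.0000 + 0.2333·4.0686] = 0.8790; exercise value = 0.0000 ≤ continuation, so V_u = 0.8790
Node d (S = 114.8): continuation = 1/1.08·[0.7667·4.0686 + 0.2333·33.4625] = 10.1178; exercise value = 16.2500 > continuation, so V_d = 16.2500 (exercise)
Node 0 (S = 135): continuation = 1/1.08·[0.7667·0.8790 + 0.2333·16.2500] = 4.1348; exercise value = 0.0000 ≤ continuation, so V_0 = 4.1348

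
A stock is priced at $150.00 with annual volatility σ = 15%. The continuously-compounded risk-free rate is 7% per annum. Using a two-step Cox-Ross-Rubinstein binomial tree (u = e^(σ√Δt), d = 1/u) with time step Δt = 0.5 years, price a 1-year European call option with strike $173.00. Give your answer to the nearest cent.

$4.77

CRR parameters: u = e^(σ√Δt) = e^(0.15·√0.5) = 1.1119, d = 1/u = 0.8994
Per-period rate: rΔt = 0.07·0.5 = 0.035, so R = e^0.035 = 1.0356
Risk-neutral probability p = (e^0.035 − 0.8994)/(1.1119 − 0.8994) = 0.1363/0.2125 = 0.6411
Terminal stock prices: S_uu = 185.4, S_ud = 150, S_dd = 121.3
Terminal payoffs (S − K): max(12.45, 0) = 12.45, max(-23, 0) = 0, max(-51.67, 0) = 0
Node u (S = 166.8): V_u = e^(−0.035)·[0.6411·12.4467 + 0.3589·0.0000] = 7.7052
Node d (S = 134.9): V_d = e^(−0.035)·[0.6411·0.0000 + 0.3589·0.0000] = 0.0000
Node 0 (S = 150): V_0 = e^(−0.035)·[0.6411·7.7052 + 0.3589·0.0000] = 4.7699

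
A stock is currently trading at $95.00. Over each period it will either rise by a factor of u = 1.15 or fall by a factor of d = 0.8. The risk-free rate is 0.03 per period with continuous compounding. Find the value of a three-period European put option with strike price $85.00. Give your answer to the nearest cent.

$4.50

Risk-neutral probability p = (e^0.03 − 0.8)/(1.15 − 0.8) = 0.2305/0.3500 = 0.6584
Terminal stock prices: S_uuu = 144.5, S_uud = 100.5, S_udd = 69.92, S_ddd = 48.64
Terminal payoffs (K − S): max(-59.48, 0) = 0, max(-15.51, 0) = 0, max(15.08, 0) = 15.08, max(36.36, 0) = 36.36
Node uu (S = 125.6): V_uu = e^(−0.03)·[0.6584·0.0000 + 0.3416·0.0000] = 0.0000
Node ud (S = 87.4): V_ud = e^(−0.03)·[0.6584·0.0000 + 0.3416·15.0800] = 4.9985
Node dd (S = 60.8): V_dd = e^(−0.03)·[0.6584·15.0800 + 0.3416·36.3600] = 21.6879
Node u (S = 109.2): V_u = e^(−0.03)·[0.6584·0.0000 + 0.3416·4.9985] = 1.6568
Node d (S = 76): V_d = e^(−0.03)·[0.6584·4.9985 + 0.3416·21.6879] = 10.3827
Node 0 (S = 95): V_0 = e^(−0.03)·[0.6584·1.6568 + 0.3416·10.3827] = 4.5002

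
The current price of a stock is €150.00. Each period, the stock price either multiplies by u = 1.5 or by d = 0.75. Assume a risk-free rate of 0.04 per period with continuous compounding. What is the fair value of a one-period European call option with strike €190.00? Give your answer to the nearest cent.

€13.04

Risk-neutral probability p = (e^0.04 − 0.75)/(1.5 − 0.75) = 0.2908/0.7500 = 0.3877
Terminal stock prices: S_u = 225, S_d = 112.5
Terminal payoffs (S − K): max(35, 0) = 35, max(-77.5, 0) = 0
Node 0 (S = 150): V_0 = e^(−0.04)·[0.3877·35.0000 + 0.6123·0.0000] = 13.0390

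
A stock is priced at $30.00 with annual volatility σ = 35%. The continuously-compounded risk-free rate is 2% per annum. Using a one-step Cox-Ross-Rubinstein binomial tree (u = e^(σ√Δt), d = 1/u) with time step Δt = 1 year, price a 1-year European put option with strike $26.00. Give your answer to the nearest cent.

CRR parameters: u = e^(σ√Δt) = e^(0.35·√1) = 1.4191, d = 1/u = 0.7047
Per-period rate: rΔt = 0.02·1 = 0.02, so R = e^0.02 = 1.0202
Risk-neutral probability p = (e^0.02 − 0.7047)/(1.4191 − 0.7047) = 0.3155/0.7144 = 0.4417
Terminal stock prices: S_u = 42.57, S_d = 21.14
Terminal payoffs (K − S): max(-16.57, 0) = 0, max(4.859, 0) = 4.859
Node 0 (S = 30): V_0 = e^(−0.02)·[0.4417·0.0000 + 0.5583·4.8594] = 2.6594

$2.66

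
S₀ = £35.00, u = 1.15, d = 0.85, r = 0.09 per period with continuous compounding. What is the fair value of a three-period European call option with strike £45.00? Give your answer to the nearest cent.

£3.39

Risk-neutral probability p = (e^0.09 − 0.85)/(1.15 − 0.85) = 0.2442/0.3000 = 0.8139
Terminal stock prices: S_uuu = 53.23, S_uud = 39.34, S_udd = 29.08, S_ddd = 21.49
Terminal payoffs (S − K): max(8.231, 0) = 8.231, max(-5.656, 0) = 0, max(-15.92, 0) = 0, max(-23.51, 0) = 0
Node uu (S = 46.29): V_uu = e^(−0.09)·[0.8139·8.2306 + 0.1861·0.0000] = 6.1224
Node ud (S = 34.21): V_ud = e^(−0.09)·[0.8139·0.0000 + 0.1861·0.0000] = 0.0000
Node dd (S = 25.29): V_dd = e^(−0.09)·[0.8139·0.0000 + 0.1861·0.0000] = 0.0000
Node u (S = 40.25): V_u = e^(−0.09)·[0.8139·6.1224 + 0.1861·0.0000] = 4.5543
Node d (S = 29.75): V_d = e^(−0.09)·[0.8139·0.0000 + 0.1861·0.0000] = 0.0000
Node 0 (S = 35): V_0 = e^(−0.09)·[0.8139·4.5543 + 0.1861·0.0000] = 3.3877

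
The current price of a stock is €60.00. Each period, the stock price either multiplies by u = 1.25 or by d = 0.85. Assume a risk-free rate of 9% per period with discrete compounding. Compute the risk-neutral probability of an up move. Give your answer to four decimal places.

p = 0.6000

Risk-neutral probability p = (1 + 0.09 − 0.85)/(1.25 − 0.85) = 0.2400/0.4000 = 0.6000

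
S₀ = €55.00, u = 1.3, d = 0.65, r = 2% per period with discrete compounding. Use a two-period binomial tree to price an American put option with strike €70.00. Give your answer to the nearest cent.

Risk-neutral probability p = (1 + 0.02 − 0.65)/(1.3 − 0.65) = 0.3700/0.6500 = 0.5692
Terminal stock prices: S_uu = 92.95, S_ud = 46.48, S_dd = 23.24
Terminal payoffs (K − S): max(-22.95, 0) = 0, max(23.52, 0) = 23.52, max(46.76, 0) = 46.76
Node u (S = 71.5): continuation = 1/1.02·[0.5692·0.0000 + 0.4308·23.5250] = 9.9351; exercise value = 0.0000 ≤ continuation, so V_u = 9.9351
Node d (S = 35.75): continuation = 1/1.02·[0.5692·23.5250 + 0.4308·46.7625] = 32.8775; exercise value = 34.2500 > continuation, so V_d = 34.2500 (exercise)
Node 0 (S = 55): continuation = 1/1.02·[0.5692·9.9351 + 0.4308·34.2500] = 20.0091; exercise value = 15.0000 ≤ continuation, so V_0 = 20.0091

€20.01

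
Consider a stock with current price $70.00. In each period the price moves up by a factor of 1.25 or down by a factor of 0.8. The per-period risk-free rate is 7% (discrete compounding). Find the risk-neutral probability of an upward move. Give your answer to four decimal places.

p = 0.6000

Risk-neutral probability p = (1 + 0.07 − 0.8)/(1.25 − 0.8) = 0.2700/0.4500 = 0.6000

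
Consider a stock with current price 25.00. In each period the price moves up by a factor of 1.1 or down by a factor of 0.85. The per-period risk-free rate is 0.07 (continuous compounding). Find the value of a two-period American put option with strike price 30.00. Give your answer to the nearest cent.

5.00

Risk-neutral probability p = (e^0.07 − 0.85)/(1.1 − 0.85) = 0.2225/0.2500 = 0.8900
Terminal stock prices: S_uu = 30.25, S_ud = 23.38, S_dd = 18.06
Terminal payoffs (K − S): max(-0.25, 0) = 0, max(6.625, 0) = 6.625, max(11.94, 0) = 11.94
Node u (S = 27.5): continuation = e^(−0.07)·[0.8900·0.0000 + 0.1100·6.6250] = 0.6793; exercise value = 2.5000 > continuation, so V_u = 2.5000 (exercise)
Node d (S = 21.25): continuation = e^(−0.07)·[0.8900·6.6250 + 0.1100·11.9375] = 6.7218; exercise value = 8.7500 > continuation, so V_d = 8.7500 (exercise)
Node 0 (S = 25): continuation = e^(−0.07)·[0.8900·2.5000 + 0.1100·8.7500] = 2.9718; exercise value = 5.0000 > continuation, so V_0 = 5.0000 (exercise)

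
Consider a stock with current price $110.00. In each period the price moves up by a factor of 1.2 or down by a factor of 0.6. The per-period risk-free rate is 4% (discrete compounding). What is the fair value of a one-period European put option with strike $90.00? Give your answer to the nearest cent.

$6.15

Risk-neutral probability p = (1 + 0.04 − 0.6)/(1.2 − 0.6) = 0.4400/0.6000 = 0.7333
Terminal stock prices: S_u = 132, S_d = 66
Terminal payoffs (K − S): max(-42, 0) = 0, max(24, 0) = 24
Node 0 (S = 110): V_0 = 1/1.04·[0.7333·0.0000 + 0.2667·24.0000] = 6.1538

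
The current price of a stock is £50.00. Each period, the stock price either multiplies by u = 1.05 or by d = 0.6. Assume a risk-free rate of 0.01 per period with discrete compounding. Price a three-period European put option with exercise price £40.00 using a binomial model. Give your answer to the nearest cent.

£1.95

Risk-neutral probability p = (1 + 0.01 − 0.6)/(1.05 − 0.6) = 0.4100/0.4500 = 0.9111
Terminal stock prices: S_uuu = 57.88, S_uud = 33.07, S_udd = 18.9, S_ddd = 10.8
Terminal payoffs (K − S): max(-17.88, 0) = 0, max(6.925, 0) = 6.925, max(21.1, 0) = 21.1, max(29.2, 0) = 29.2
Node uu (S = 55.12): V_uu = 1/1.01·[0.9111·0.0000 + 0.0889·6.9250] = 0.6095
Node ud (S = 31.5): V_ud = 1/1.01·[0.9111·6.9250 + 0.0889·21.1000] = 8.1040
Node dd (S = 18): V_dd = 1/1.01·[0.9111·21.1000 + 0.0889·29.2000] = 21.6040
Node u (S = 52.5): V_u = 1/1.01·[0.9111·0.6095 + 0.0889·8.1040] = 1.2630
Node d (S = 30): V_d = 1/1.01·[0.9111·8.1040 + 0.0889·21.6040] = 9.2118
Node 0 (S = 50): V_0 = 1/1.01·[0.9111·1.2630 + 0.0889·9.2118] = 1.9501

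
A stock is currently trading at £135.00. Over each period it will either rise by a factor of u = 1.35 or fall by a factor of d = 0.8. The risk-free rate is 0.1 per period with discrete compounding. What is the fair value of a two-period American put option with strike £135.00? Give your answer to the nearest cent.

Risk-neutral probability p = (1 + 0.1 − 0.8)/(1.35 − 0.8) = 0.3000/0.5500 = 0.5455
Terminal stock prices: S_uu = 246, S_ud = 145.8, S_dd = 86.4
Terminal payoffs (K − S): max(-111, 0) = 0, max(-10.8, 0) = 0, max(48.6, 0) = 48.6
Node u (S = 182.2): continuation = 1/1.1·[0.5455·0.0000 + 0.4545·0.0000] = 0.0000; exercise value = 0.0000 ≤ continuation, so V_u = 0.0000
Node d (S = 108): continuation = 1/1.1·[0.5455·0.0000 + 0.4545·48.6000] = 20.0826; exercise value = 27.0000 > continuation, so V_d = 27.0000 (exercise)
Node 0 (S = 135): continuation = 1/1.1·[0.5455·0.0000 + 0.4545·27.0000] = 11.1570; exercise value = 0.0000 ≤ continuation, so V_0 = 11.1570

£11.16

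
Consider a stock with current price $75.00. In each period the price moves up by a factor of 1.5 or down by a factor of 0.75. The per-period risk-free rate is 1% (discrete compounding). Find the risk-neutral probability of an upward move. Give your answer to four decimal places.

p = 0.3467

Risk-neutral probability p = (1 + 0.01 − 0.75)/(1.5 − 0.75) = 0.2600/0.7500 = 0.3467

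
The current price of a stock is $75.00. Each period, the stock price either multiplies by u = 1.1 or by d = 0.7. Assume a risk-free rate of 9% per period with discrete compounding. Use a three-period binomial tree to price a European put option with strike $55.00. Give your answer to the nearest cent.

Risk-neutral probability p = (1 + 0.09 − 0.7)/(1.1 − 0.7) = 0.3900/0.4000 = 0.9750
Terminal stock prices: S_uuu = 99.83, S_uud = 63.53, S_udd = 40.42, S_ddd = 25.72
Terminal payoffs (K − S): max(-44.83, 0) = 0, max(-8.525, 0) = 0, max(14.58, 0) = 14.58, max(29.28, 0) = 29.28
Node uu (S = 90.75): V_uu = 1/1.09·[0.9750·0.0000 + 0.0250·0.0000] = 0.0000
Node ud (S = 57.75): V_ud = 1/1.09·[0.9750·0.0000 + 0.0250·14.5750] = 0.3343
Node dd (S = 36.75): V_dd = 1/1.09·[0.9750·14.5750 + 0.0250·29.2750] = 13.7087
Node u (S = 82.5): V_u = 1/1.09·[0.9750·0.0000 + 0.0250·0.3343] = 0.0077
Node d (S = 52.5): V_d = 1/1.09·[0.9750·0.3343 + 0.0250·13.7087] = 0.6134
Node 0 (S = 75): V_0 = 1/1.09·[0.9750·0.0077 + 0.0250·0.6134] = 0.0209

$0.02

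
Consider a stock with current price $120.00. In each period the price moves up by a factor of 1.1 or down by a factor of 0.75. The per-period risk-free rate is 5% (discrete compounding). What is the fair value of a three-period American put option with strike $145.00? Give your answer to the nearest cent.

Risk-neutral probability p = (1 + 0.05 − 0.75)/(1.1 − 0.75) = 0.3000/0.3500 = 0.8571
Terminal stock prices: S_uuu = 159.7, S_uud = 108.9, S_udd = 74.25, S_ddd = 50.62
Terminal payoffs (K − S): max(-14.72, 0) = 0, max(36.1, 0) = 36.1, max(70.75, 0) = 70.75, max(94.38, 0) = 94.38
Node uu (S = 145.2): continuation = 1/1.05·[0.8571·0.0000 + 0.1429·36.1000] = 4.9116; exercise value = 0.0000 ≤ continuation, so V_uu = 4.9116
Node ud (S = 99): continuation = 1/1.05·[0.8571·36.1000 + 0.1429·70.7500] = 39.0952; exercise value = 46.0000 > continuation, so V_ud = 46.0000 (exercise)
Node dd (S = 67.5): continuation = 1/1.05·[0.8571·70.7500 + 0.1429·94.3750] = 70.5952; exercise value = 77.5000 > continuation, so V_dd = 77.5000 (exercise)
Node u (S = 132): continuation = 1/1.05·[0.8571·4.9116 + 0.1429·46.0000] = 10.2679; exercise value = 13.0000 > continuation, so V_u = 13.0000 (exercise)
Node d (S = 90): continuation = 1/1.05·[0.8571·46.0000 + 0.1429·77.5000] = 48.0952; exercise value = 55.0000 > continuation, so V_d = 55.0000 (exercise)
Node 0 (S = 120): continuation = 1/1.05·[0.8571·13.0000 + 0.1429·55.0000] = 18.0952; exercise value = 25.0000 > continuation, so V_0 = 25.0000 (exercise)

$25.00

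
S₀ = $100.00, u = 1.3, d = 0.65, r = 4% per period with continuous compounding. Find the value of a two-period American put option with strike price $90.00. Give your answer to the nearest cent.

Risk-neutral probability p = (e^0.04 − 0.65)/(1.3 − 0.65) = 0.3908/0.6500 = 0.6012
Terminal stock prices: S_uu = 169, S_ud = 84.5, S_dd = 42.25
Terminal payoffs (K − S): max(-79, 0) = 0, max(5.5, 0) = 5.5, max(47.75, 0) = 47.75
Node u (S = 130): continuation = e^(−0.04)·[0.6012·0.0000 + 0.3988·5.5000] = 2.1071; exercise value = 0.0000 ≤ continuation, so V_u = 2.1071
Node d (S = 65): continuation = e^(−0.04)·[0.6012·5.5000 + 0.3988·47.7500] = 21.4710; exercise value = 25.0000 > continuation, so V_d = 25.0000 (exercise)
Node 0 (S = 100): continuation = e^(−0.04)·[0.6012·2.1071 + 0.3988·25.0000] = 10.7952; exercise value = 0.0000 ≤ continuation, so V_0 = 10.7952

$10.80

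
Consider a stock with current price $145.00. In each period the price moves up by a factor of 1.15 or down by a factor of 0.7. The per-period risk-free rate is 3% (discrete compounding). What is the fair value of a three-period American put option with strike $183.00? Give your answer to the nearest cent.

$39.72

Risk-neutral probability p = (1 + 0.03 − 0.7)/(1.15 − 0.7) = 0.3300/0.4500 = 0.7333
Terminal stock prices: S_uuu = 220.5, S_uud = 134.2, S_udd = 81.71, S_ddd = 49.73
Terminal payoffs (K − S): max(-37.53, 0) = 0, max(48.77, 0) = 48.77, max(101.3, 0) = 101.3, max(133.3, 0) = 133.3
Node uu (S = 191.8): continuation = 1/1.03·[0.7333·0.0000 + 0.2667·48.7663] = 12.6256; exercise value = 0.0000 ≤ continuation, so V_uu = 12.6256
Node ud (S = 116.7): continuation = 1/1.03·[0.7333·48.7663 + 0.2667·101.2925] = 60.9449; exercise value = 66.2750 > continuation, so V_ud = 66.2750 (exercise)
Node dd (S = 71.05): continuation = 1/1.03·[0.7333·101.2925 + 0.2667·133.2650] = 106.6199; exercise value = 111.9500 > continuation, so V_dd = 111.9500 (exercise)
Node u (S = 166.8): continuation = 1/1.03·[0.7333·12.6256 + 0.2667·66.2750] = 26.1477; exercise value = 16.2500 ≤ continuation, so V_u = 26.1477
Node d (S = 101.5): continuation = 1/1.03·[0.7333·66.2750 + 0.2667·111.9500] = 76.1699; exercise value = 81.5000 > continuation, so V_d = 81.5000 (exercise)
Node 0 (S = 145): continuation = 1/1.03·[0.7333·26.1477 + 0.2667·81.5000] = 39.7168; exercise value = 38.0000 ≤ continuation, so V_0 = 39.7168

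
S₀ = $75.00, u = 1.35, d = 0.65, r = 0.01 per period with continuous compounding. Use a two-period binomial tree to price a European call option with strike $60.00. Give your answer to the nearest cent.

$22.73

Risk-neutral probability p = (e^0.01 − 0.65)/(1.35 − 0.65) = 0.3601/0.7000 = 0.5144
Terminal stock prices: S_uu = 136.7, S_ud = 65.81, S_dd = 31.69
Terminal payoffs (S − K): max(76.69, 0) = 76.69, max(5.812, 0) = 5.812, max(-28.31, 0) = 0
Node u (S = 101.2): V_u = e^(−0.01)·[0.5144·76.6875 + 0.4856·5.8125] = 41.8470
Node d (S = 48.75): V_d = e^(−0.01)·[0.5144·5.8125 + 0.4856·0.0000] = 2.9600
Node 0 (S = 75): V_0 = e^(−0.01)·[0.5144·41.8470 + 0.4856·2.9600] = 22.7333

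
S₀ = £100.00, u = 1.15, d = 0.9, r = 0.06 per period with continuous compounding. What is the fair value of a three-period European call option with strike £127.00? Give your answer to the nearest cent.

£5.68

Risk-neutral probability p = (e^0.06 − 0.9)/(1.15 − 0.9) = 0.1618/0.2500 = 0.6473
Terminal stock prices: S_uuu = 152.1, S_uud = 119, S_udd = 93.15, S_ddd = 72.9
Terminal payoffs (S − K): max(25.09, 0) = 25.09, max(-7.975, 0) = 0, max(-33.85, 0) = 0, max(-54.1, 0) = 0
Node uu (S = 132.2): V_uu = e^(−0.06)·[0.6473·25.0875 + 0.3527·0.0000] = 15.2945
Node ud (S = 103.5): V_ud = e^(−0.06)·[0.6473·0.0000 + 0.3527·0.0000] = 0.0000
Node dd (S = 81): V_dd = e^(−0.06)·[0.6473·0.0000 + 0.3527·0.0000] = 0.0000
Node u (S = 115): V_u = e^(−0.06)·[0.6473·15.2945 + 0.3527·0.0000] = 9.3243
Node d (S = 90): V_d = e^(−0.06)·[0.6473·0.0000 + 0.3527·0.0000] = 0.0000
Node 0 (S = 100): V_0 = e^(−0.06)·[0.6473·9.3243 + 0.3527·0.0000] = 5.6845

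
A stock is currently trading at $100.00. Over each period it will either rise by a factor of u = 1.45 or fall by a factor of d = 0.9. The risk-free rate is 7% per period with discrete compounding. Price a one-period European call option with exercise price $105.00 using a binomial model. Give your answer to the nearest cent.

Risk-neutral probability p = (1 + 0.07 − 0.9)/(1.45 − 0.9) = 0.1700/0.5500 = 0.3091
Terminal stock prices: S_u = 145, S_d = 90
Terminal payoffs (S − K): max(40, 0) = 40, max(-15, 0) = 0
Node 0 (S = 100): V_0 = 1/1.07·[0.3091·40.0000 + 0.6909·0.0000] = 11.5548

$11.55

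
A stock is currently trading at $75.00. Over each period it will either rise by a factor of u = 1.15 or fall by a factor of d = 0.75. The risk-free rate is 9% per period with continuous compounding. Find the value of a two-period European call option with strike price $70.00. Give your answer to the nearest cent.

Risk-neutral probability p = (e^0.09 − 0.75)/(1.15 − 0.75) = 0.3442/0.4000 = 0.8604
Terminal stock prices: S_uu = 99.19, S_ud = 64.69, S_dd = 42.19
Terminal payoffs (S − K): max(29.19, 0) = 29.19, max(-5.312, 0) = 0, max(-27.81, 0) = 0
Node u (S = 86.25): V_u = e^(−0.09)·[0.8604·29.1875 + 0.1396·0.0000] = 22.9524
Node d (S = 56.25): V_d = e^(−0.09)·[0.8604·0.0000 + 0.1396·0.0000] = 0.0000
Node 0 (S = 75): V_0 = e^(−0.09)·[0.8604·22.9524 + 0.1396·0.0000] = 18.0493

$18.05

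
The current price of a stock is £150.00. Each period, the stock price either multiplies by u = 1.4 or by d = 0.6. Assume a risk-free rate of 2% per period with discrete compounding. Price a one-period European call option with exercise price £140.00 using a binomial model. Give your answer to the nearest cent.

£36.03

Risk-neutral probability p = (1 + 0.02 − 0.6)/(1.4 − 0.6) = 0.4200/0.8000 = 0.5250
Terminal stock prices: S_u = 210, S_d = 90
Terminal payoffs (S − K): max(70, 0) = 70, max(-50, 0) = 0
Node 0 (S = 150): V_0 = 1/1.02·[0.5250·70.0000 + 0.4750·0.0000] = 36.0294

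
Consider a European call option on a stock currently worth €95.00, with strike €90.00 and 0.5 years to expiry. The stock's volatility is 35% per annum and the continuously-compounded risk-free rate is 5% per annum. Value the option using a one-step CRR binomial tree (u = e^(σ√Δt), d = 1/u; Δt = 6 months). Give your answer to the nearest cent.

€15.11

CRR parameters: u = e^(σ√Δt) = e^(0.35·√0.5) = 1.2808, d = 1/u = 0.7808
Per-period rate: rΔt = 0.05·0.5 = 0.025, so R = e^0.025 = 1.0253
Risk-neutral probability p = (e^0.025 − 0.7808)/(1.2808 − 0.7808) = 0.2446/0.5000 = 0.4891
Terminal stock prices: S_u = 121.7, S_d = 74.17
Terminal payoffs (S − K): max(31.68, 0) = 31.68, max(-15.83, 0) = 0
Node 0 (S = 95): V_0 = e^(−0.025)·[0.4891·31.6763 + 0.5109·0.0000] = 15.1094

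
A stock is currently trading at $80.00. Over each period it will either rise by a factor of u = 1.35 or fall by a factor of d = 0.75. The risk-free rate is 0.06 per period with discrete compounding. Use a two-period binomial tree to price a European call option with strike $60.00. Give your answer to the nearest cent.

Risk-neutral probability p = (1 + 0.06 − 0.75)/(1.35 − 0.75) = 0.3100/0.6000 = 0.5167
Terminal stock prices: S_uu = 145.8, S_ud = 81, S_dd = 45
Terminal payoffs (S − K): max(85.8, 0) = 85.8, max(21, 0) = 21, max(-15, 0) = 0
Node u (S = 108): V_u = 1/1.06·[0.5167·85.8000 + 0.4833·21.0000] = 51.3962
Node d (S = 60): V_d = 1/1.06·[0.5167·21.0000 + 0.4833·0.0000] = 10.2358
Node 0 (S = 80): V_0 = 1/1.06·[0.5167·51.3962 + 0.4833·10.2358] = 29.7189

$29.72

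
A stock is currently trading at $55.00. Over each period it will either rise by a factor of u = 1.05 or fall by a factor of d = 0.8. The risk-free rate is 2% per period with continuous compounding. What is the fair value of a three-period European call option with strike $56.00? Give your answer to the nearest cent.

$4.94

Risk-neutral probability p = (e^0.02 − 0.8)/(1.05 − 0.8) = 0.2202/0.2500 = 0.8808
Terminal stock prices: S_uuu = 63.67, S_uud = 48.51, S_udd = 36.96, S_ddd = 28.16
Terminal payoffs (S − K): max(7.669, 0) = 7.669, max(-7.49, 0) = 0, max(-19.04, 0) = 0, max(-27.84, 0) = 0
Node uu (S = 60.64): V_uu = e^(−0.02)·[0.8808·7.6694 + 0.1192·0.0000] = 6.6215
Node ud (S = 46.2): V_ud = e^(−0.02)·[0.8808·0.0000 + 0.1192·0.0000] = 0.0000
Node dd (S = 35.2): V_dd = e^(−0.02)·[0.8808·0.0000 + 0.1192·0.0000] = 0.0000
Node u (S = 57.75): V_u = e^(−0.02)·[0.8808·6.6215 + 0.1192·0.0000] = 5.7167
Node d (S = 44): V_d = e^(−0.02)·[0.8808·0.0000 + 0.1192·0.0000] = 0.0000
Node 0 (S = 55): V_0 = e^(−0.02)·[0.8808·5.7167 + 0.1192·0.0000] = 4.9356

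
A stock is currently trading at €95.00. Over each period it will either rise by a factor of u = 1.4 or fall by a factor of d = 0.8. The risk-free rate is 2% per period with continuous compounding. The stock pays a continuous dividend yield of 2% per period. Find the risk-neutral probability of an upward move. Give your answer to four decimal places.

Per-period risk-free factor R = e^0.02 = 1.0202; dividend-adjusted growth = e^(0.02−0.02) = 1.0000.
Risk-neutral probability p = (1.0000 − 0.8)/(1.4 − 0.8) = 0.2000/0.6000 = 0.3333

p = 0.3333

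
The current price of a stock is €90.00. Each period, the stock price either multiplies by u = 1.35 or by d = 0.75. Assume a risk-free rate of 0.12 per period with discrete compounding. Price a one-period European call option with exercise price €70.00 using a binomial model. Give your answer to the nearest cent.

€28.36

Risk-neutral probability p = (1 + 0.12 − 0.75)/(1.35 − 0.75) = 0.3700/0.6000 = 0.6167
Terminal stock prices: S_u = 121.5, S_d = 67.5
Terminal payoffs (S − K): max(51.5, 0) = 51.5, max(-2.5, 0) = 0
Node 0 (S = 90): V_0 = 1/1.12·[0.6167·51.5000 + 0.3833·0.0000] = 28.3557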